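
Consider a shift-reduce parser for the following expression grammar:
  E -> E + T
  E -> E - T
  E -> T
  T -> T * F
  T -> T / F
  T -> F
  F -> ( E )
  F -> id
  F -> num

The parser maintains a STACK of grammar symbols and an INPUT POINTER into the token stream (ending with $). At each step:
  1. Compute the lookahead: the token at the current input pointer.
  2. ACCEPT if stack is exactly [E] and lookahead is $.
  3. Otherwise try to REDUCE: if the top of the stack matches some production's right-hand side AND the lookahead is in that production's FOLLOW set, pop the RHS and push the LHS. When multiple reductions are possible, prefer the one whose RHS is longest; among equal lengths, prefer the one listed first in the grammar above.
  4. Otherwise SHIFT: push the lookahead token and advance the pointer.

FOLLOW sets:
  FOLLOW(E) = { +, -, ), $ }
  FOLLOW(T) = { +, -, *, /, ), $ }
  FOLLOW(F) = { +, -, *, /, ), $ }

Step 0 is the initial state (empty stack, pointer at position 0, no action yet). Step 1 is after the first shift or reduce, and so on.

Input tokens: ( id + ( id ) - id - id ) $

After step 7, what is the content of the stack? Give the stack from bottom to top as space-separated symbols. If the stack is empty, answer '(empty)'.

Answer: ( E + (

Derivation:
Step 1: shift (. Stack=[(] ptr=1 lookahead=id remaining=[id + ( id ) - id - id ) $]
Step 2: shift id. Stack=[( id] ptr=2 lookahead=+ remaining=[+ ( id ) - id - id ) $]
Step 3: reduce F->id. Stack=[( F] ptr=2 lookahead=+ remaining=[+ ( id ) - id - id ) $]
Step 4: reduce T->F. Stack=[( T] ptr=2 lookahead=+ remaining=[+ ( id ) - id - id ) $]
Step 5: reduce E->T. Stack=[( E] ptr=2 lookahead=+ remaining=[+ ( id ) - id - id ) $]
Step 6: shift +. Stack=[( E +] ptr=3 lookahead=( remaining=[( id ) - id - id ) $]
Step 7: shift (. Stack=[( E + (] ptr=4 lookahead=id remaining=[id ) - id - id ) $]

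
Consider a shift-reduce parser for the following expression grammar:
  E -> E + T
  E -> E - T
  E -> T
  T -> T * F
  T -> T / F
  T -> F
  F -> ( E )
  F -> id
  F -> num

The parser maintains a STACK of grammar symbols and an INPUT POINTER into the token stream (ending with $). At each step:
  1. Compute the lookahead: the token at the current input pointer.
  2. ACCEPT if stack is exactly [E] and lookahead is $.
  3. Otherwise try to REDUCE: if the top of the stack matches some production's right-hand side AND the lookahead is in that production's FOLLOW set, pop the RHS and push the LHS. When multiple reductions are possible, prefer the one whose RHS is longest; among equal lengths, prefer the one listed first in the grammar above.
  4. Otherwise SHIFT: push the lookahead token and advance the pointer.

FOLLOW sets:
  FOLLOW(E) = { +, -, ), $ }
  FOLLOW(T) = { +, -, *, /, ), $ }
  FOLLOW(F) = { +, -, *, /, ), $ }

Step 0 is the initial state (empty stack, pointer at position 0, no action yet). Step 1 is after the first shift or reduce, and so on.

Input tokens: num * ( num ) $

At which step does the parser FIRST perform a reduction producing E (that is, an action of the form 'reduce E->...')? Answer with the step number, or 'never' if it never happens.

Answer: 9

Derivation:
Step 1: shift num. Stack=[num] ptr=1 lookahead=* remaining=[* ( num ) $]
Step 2: reduce F->num. Stack=[F] ptr=1 lookahead=* remaining=[* ( num ) $]
Step 3: reduce T->F. Stack=[T] ptr=1 lookahead=* remaining=[* ( num ) $]
Step 4: shift *. Stack=[T *] ptr=2 lookahead=( remaining=[( num ) $]
Step 5: shift (. Stack=[T * (] ptr=3 lookahead=num remaining=[num ) $]
Step 6: shift num. Stack=[T * ( num] ptr=4 lookahead=) remaining=[) $]
Step 7: reduce F->num. Stack=[T * ( F] ptr=4 lookahead=) remaining=[) $]
Step 8: reduce T->F. Stack=[T * ( T] ptr=4 lookahead=) remaining=[) $]
Step 9: reduce E->T. Stack=[T * ( E] ptr=4 lookahead=) remaining=[) $]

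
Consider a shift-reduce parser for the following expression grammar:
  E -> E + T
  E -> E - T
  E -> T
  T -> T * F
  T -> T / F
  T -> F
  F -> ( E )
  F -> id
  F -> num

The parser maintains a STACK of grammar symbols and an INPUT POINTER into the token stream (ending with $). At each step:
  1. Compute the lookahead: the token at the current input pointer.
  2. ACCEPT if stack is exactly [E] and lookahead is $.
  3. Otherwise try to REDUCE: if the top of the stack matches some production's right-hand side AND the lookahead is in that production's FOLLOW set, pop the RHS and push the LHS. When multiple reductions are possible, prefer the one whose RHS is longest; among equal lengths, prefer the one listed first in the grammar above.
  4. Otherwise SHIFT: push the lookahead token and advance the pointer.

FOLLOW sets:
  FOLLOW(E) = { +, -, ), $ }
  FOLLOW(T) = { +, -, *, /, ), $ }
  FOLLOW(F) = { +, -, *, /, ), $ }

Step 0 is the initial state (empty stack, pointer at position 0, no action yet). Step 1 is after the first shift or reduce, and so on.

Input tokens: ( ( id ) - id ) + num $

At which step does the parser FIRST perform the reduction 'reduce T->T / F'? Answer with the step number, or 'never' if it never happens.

Step 1: shift (. Stack=[(] ptr=1 lookahead=( remaining=[( id ) - id ) + num $]
Step 2: shift (. Stack=[( (] ptr=2 lookahead=id remaining=[id ) - id ) + num $]
Step 3: shift id. Stack=[( ( id] ptr=3 lookahead=) remaining=[) - id ) + num $]
Step 4: reduce F->id. Stack=[( ( F] ptr=3 lookahead=) remaining=[) - id ) + num $]
Step 5: reduce T->F. Stack=[( ( T] ptr=3 lookahead=) remaining=[) - id ) + num $]
Step 6: reduce E->T. Stack=[( ( E] ptr=3 lookahead=) remaining=[) - id ) + num $]
Step 7: shift ). Stack=[( ( E )] ptr=4 lookahead=- remaining=[- id ) + num $]
Step 8: reduce F->( E ). Stack=[( F] ptr=4 lookahead=- remaining=[- id ) + num $]
Step 9: reduce T->F. Stack=[( T] ptr=4 lookahead=- remaining=[- id ) + num $]
Step 10: reduce E->T. Stack=[( E] ptr=4 lookahead=- remaining=[- id ) + num $]
Step 11: shift -. Stack=[( E -] ptr=5 lookahead=id remaining=[id ) + num $]
Step 12: shift id. Stack=[( E - id] ptr=6 lookahead=) remaining=[) + num $]
Step 13: reduce F->id. Stack=[( E - F] ptr=6 lookahead=) remaining=[) + num $]
Step 14: reduce T->F. Stack=[( E - T] ptr=6 lookahead=) remaining=[) + num $]
Step 15: reduce E->E - T. Stack=[( E] ptr=6 lookahead=) remaining=[) + num $]
Step 16: shift ). Stack=[( E )] ptr=7 lookahead=+ remaining=[+ num $]
Step 17: reduce F->( E ). Stack=[F] ptr=7 lookahead=+ remaining=[+ num $]
Step 18: reduce T->F. Stack=[T] ptr=7 lookahead=+ remaining=[+ num $]
Step 19: reduce E->T. Stack=[E] ptr=7 lookahead=+ remaining=[+ num $]
Step 20: shift +. Stack=[E +] ptr=8 lookahead=num remaining=[num $]
Step 21: shift num. Stack=[E + num] ptr=9 lookahead=$ remaining=[$]
Step 22: reduce F->num. Stack=[E + F] ptr=9 lookahead=$ remaining=[$]
Step 23: reduce T->F. Stack=[E + T] ptr=9 lookahead=$ remaining=[$]
Step 24: reduce E->E + T. Stack=[E] ptr=9 lookahead=$ remaining=[$]
Step 25: accept. Stack=[E] ptr=9 lookahead=$ remaining=[$]

Answer: never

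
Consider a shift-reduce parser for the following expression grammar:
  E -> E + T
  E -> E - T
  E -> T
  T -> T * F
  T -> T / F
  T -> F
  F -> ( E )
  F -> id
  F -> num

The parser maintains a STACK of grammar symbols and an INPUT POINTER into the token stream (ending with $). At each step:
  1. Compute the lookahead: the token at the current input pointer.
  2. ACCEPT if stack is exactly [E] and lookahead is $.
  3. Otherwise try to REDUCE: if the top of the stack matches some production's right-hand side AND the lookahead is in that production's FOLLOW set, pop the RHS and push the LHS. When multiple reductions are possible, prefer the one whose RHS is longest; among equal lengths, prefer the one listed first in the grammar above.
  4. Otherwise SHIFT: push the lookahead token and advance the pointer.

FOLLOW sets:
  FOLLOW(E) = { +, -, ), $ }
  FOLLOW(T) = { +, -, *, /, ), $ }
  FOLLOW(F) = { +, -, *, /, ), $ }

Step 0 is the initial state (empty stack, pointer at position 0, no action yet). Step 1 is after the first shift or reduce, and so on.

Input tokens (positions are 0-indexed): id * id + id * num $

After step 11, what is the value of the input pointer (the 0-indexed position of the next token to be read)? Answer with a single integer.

Step 1: shift id. Stack=[id] ptr=1 lookahead=* remaining=[* id + id * num $]
Step 2: reduce F->id. Stack=[F] ptr=1 lookahead=* remaining=[* id + id * num $]
Step 3: reduce T->F. Stack=[T] ptr=1 lookahead=* remaining=[* id + id * num $]
Step 4: shift *. Stack=[T *] ptr=2 lookahead=id remaining=[id + id * num $]
Step 5: shift id. Stack=[T * id] ptr=3 lookahead=+ remaining=[+ id * num $]
Step 6: reduce F->id. Stack=[T * F] ptr=3 lookahead=+ remaining=[+ id * num $]
Step 7: reduce T->T * F. Stack=[T] ptr=3 lookahead=+ remaining=[+ id * num $]
Step 8: reduce E->T. Stack=[E] ptr=3 lookahead=+ remaining=[+ id * num $]
Step 9: shift +. Stack=[E +] ptr=4 lookahead=id remaining=[id * num $]
Step 10: shift id. Stack=[E + id] ptr=5 lookahead=* remaining=[* num $]
Step 11: reduce F->id. Stack=[E + F] ptr=5 lookahead=* remaining=[* num $]

Answer: 5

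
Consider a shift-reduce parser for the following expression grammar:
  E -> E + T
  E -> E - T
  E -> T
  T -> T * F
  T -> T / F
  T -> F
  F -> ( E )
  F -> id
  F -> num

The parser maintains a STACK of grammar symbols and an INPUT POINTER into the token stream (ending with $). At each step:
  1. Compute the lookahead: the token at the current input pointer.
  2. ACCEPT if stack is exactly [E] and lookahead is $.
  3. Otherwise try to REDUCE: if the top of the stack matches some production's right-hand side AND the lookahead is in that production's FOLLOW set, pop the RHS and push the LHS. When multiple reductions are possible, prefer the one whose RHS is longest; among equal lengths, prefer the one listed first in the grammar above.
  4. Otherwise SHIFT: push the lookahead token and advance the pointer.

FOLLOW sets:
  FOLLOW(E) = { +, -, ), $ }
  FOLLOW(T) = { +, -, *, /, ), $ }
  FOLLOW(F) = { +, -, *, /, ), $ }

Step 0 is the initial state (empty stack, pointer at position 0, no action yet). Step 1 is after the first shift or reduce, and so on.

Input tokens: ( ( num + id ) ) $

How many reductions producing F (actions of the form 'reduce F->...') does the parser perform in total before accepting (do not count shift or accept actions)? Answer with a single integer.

Answer: 4

Derivation:
Step 1: shift (. Stack=[(] ptr=1 lookahead=( remaining=[( num + id ) ) $]
Step 2: shift (. Stack=[( (] ptr=2 lookahead=num remaining=[num + id ) ) $]
Step 3: shift num. Stack=[( ( num] ptr=3 lookahead=+ remaining=[+ id ) ) $]
Step 4: reduce F->num. Stack=[( ( F] ptr=3 lookahead=+ remaining=[+ id ) ) $]
Step 5: reduce T->F. Stack=[( ( T] ptr=3 lookahead=+ remaining=[+ id ) ) $]
Step 6: reduce E->T. Stack=[( ( E] ptr=3 lookahead=+ remaining=[+ id ) ) $]
Step 7: shift +. Stack=[( ( E +] ptr=4 lookahead=id remaining=[id ) ) $]
Step 8: shift id. Stack=[( ( E + id] ptr=5 lookahead=) remaining=[) ) $]
Step 9: reduce F->id. Stack=[( ( E + F] ptr=5 lookahead=) remaining=[) ) $]
Step 10: reduce T->F. Stack=[( ( E + T] ptr=5 lookahead=) remaining=[) ) $]
Step 11: reduce E->E + T. Stack=[( ( E] ptr=5 lookahead=) remaining=[) ) $]
Step 12: shift ). Stack=[( ( E )] ptr=6 lookahead=) remaining=[) $]
Step 13: reduce F->( E ). Stack=[( F] ptr=6 lookahead=) remaining=[) $]
Step 14: reduce T->F. Stack=[( T] ptr=6 lookahead=) remaining=[) $]
Step 15: reduce E->T. Stack=[( E] ptr=6 lookahead=) remaining=[) $]
Step 16: shift ). Stack=[( E )] ptr=7 lookahead=$ remaining=[$]
Step 17: reduce F->( E ). Stack=[F] ptr=7 lookahead=$ remaining=[$]
Step 18: reduce T->F. Stack=[T] ptr=7 lookahead=$ remaining=[$]
Step 19: reduce E->T. Stack=[E] ptr=7 lookahead=$ remaining=[$]
Step 20: accept. Stack=[E] ptr=7 lookahead=$ remaining=[$]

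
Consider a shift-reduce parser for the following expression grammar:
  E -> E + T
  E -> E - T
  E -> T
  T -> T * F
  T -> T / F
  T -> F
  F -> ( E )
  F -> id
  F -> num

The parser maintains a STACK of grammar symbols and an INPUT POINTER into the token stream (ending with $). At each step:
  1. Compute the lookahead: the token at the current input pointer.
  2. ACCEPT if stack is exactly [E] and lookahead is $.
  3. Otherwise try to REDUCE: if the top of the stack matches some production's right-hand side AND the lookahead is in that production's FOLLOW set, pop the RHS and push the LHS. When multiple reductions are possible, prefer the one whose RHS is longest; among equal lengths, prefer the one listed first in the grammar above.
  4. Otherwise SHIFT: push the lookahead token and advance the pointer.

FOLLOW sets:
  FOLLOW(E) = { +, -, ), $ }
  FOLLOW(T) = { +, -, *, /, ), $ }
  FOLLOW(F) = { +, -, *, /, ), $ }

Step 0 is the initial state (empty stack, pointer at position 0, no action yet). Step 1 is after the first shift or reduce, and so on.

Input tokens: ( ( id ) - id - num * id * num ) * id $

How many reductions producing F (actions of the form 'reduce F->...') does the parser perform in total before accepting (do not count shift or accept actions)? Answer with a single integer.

Step 1: shift (. Stack=[(] ptr=1 lookahead=( remaining=[( id ) - id - num * id * num ) * id $]
Step 2: shift (. Stack=[( (] ptr=2 lookahead=id remaining=[id ) - id - num * id * num ) * id $]
Step 3: shift id. Stack=[( ( id] ptr=3 lookahead=) remaining=[) - id - num * id * num ) * id $]
Step 4: reduce F->id. Stack=[( ( F] ptr=3 lookahead=) remaining=[) - id - num * id * num ) * id $]
Step 5: reduce T->F. Stack=[( ( T] ptr=3 lookahead=) remaining=[) - id - num * id * num ) * id $]
Step 6: reduce E->T. Stack=[( ( E] ptr=3 lookahead=) remaining=[) - id - num * id * num ) * id $]
Step 7: shift ). Stack=[( ( E )] ptr=4 lookahead=- remaining=[- id - num * id * num ) * id $]
Step 8: reduce F->( E ). Stack=[( F] ptr=4 lookahead=- remaining=[- id - num * id * num ) * id $]
Step 9: reduce T->F. Stack=[( T] ptr=4 lookahead=- remaining=[- id - num * id * num ) * id $]
Step 10: reduce E->T. Stack=[( E] ptr=4 lookahead=- remaining=[- id - num * id * num ) * id $]
Step 11: shift -. Stack=[( E -] ptr=5 lookahead=id remaining=[id - num * id * num ) * id $]
Step 12: shift id. Stack=[( E - id] ptr=6 lookahead=- remaining=[- num * id * num ) * id $]
Step 13: reduce F->id. Stack=[( E - F] ptr=6 lookahead=- remaining=[- num * id * num ) * id $]
Step 14: reduce T->F. Stack=[( E - T] ptr=6 lookahead=- remaining=[- num * id * num ) * id $]
Step 15: reduce E->E - T. Stack=[( E] ptr=6 lookahead=- remaining=[- num * id * num ) * id $]
Step 16: shift -. Stack=[( E -] ptr=7 lookahead=num remaining=[num * id * num ) * id $]
Step 17: shift num. Stack=[( E - num] ptr=8 lookahead=* remaining=[* id * num ) * id $]
Step 18: reduce F->num. Stack=[( E - F] ptr=8 lookahead=* remaining=[* id * num ) * id $]
Step 19: reduce T->F. Stack=[( E - T] ptr=8 lookahead=* remaining=[* id * num ) * id $]
Step 20: shift *. Stack=[( E - T *] ptr=9 lookahead=id remaining=[id * num ) * id $]
Step 21: shift id. Stack=[( E - T * id] ptr=10 lookahead=* remaining=[* num ) * id $]
Step 22: reduce F->id. Stack=[( E - T * F] ptr=10 lookahead=* remaining=[* num ) * id $]
Step 23: reduce T->T * F. Stack=[( E - T] ptr=10 lookahead=* remaining=[* num ) * id $]
Step 24: shift *. Stack=[( E - T *] ptr=11 lookahead=num remaining=[num ) * id $]
Step 25: shift num. Stack=[( E - T * num] ptr=12 lookahead=) remaining=[) * id $]
Step 26: reduce F->num. Stack=[( E - T * F] ptr=12 lookahead=) remaining=[) * id $]
Step 27: reduce T->T * F. Stack=[( E - T] ptr=12 lookahead=) remaining=[) * id $]
Step 28: reduce E->E - T. Stack=[( E] ptr=12 lookahead=) remaining=[) * id $]
Step 29: shift ). Stack=[( E )] ptr=13 lookahead=* remaining=[* id $]
Step 30: reduce F->( E ). Stack=[F] ptr=13 lookahead=* remaining=[* id $]
Step 31: reduce T->F. Stack=[T] ptr=13 lookahead=* remaining=[* id $]
Step 32: shift *. Stack=[T *] ptr=14 lookahead=id remaining=[id $]
Step 33: shift id. Stack=[T * id] ptr=15 lookahead=$ remaining=[$]
Step 34: reduce F->id. Stack=[T * F] ptr=15 lookahead=$ remaining=[$]
Step 35: reduce T->T * F. Stack=[T] ptr=15 lookahead=$ remaining=[$]
Step 36: reduce E->T. Stack=[E] ptr=15 lookahead=$ remaining=[$]
Step 37: accept. Stack=[E] ptr=15 lookahead=$ remaining=[$]

Answer: 8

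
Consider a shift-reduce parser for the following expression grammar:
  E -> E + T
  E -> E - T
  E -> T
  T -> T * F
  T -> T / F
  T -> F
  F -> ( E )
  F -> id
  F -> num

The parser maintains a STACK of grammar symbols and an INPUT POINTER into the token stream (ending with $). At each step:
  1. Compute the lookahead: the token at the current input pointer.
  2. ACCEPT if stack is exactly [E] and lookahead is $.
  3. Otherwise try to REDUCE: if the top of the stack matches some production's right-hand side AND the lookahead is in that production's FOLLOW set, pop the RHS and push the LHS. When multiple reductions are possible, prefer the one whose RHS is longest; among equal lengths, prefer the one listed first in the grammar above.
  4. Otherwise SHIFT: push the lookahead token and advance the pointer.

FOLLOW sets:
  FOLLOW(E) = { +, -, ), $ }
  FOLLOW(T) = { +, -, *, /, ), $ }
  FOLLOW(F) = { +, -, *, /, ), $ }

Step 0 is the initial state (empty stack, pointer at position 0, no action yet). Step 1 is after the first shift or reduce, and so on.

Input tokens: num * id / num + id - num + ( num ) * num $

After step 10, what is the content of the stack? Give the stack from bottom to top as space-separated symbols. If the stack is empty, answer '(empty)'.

Step 1: shift num. Stack=[num] ptr=1 lookahead=* remaining=[* id / num + id - num + ( num ) * num $]
Step 2: reduce F->num. Stack=[F] ptr=1 lookahead=* remaining=[* id / num + id - num + ( num ) * num $]
Step 3: reduce T->F. Stack=[T] ptr=1 lookahead=* remaining=[* id / num + id - num + ( num ) * num $]
Step 4: shift *. Stack=[T *] ptr=2 lookahead=id remaining=[id / num + id - num + ( num ) * num $]
Step 5: shift id. Stack=[T * id] ptr=3 lookahead=/ remaining=[/ num + id - num + ( num ) * num $]
Step 6: reduce F->id. Stack=[T * F] ptr=3 lookahead=/ remaining=[/ num + id - num + ( num ) * num $]
Step 7: reduce T->T * F. Stack=[T] ptr=3 lookahead=/ remaining=[/ num + id - num + ( num ) * num $]
Step 8: shift /. Stack=[T /] ptr=4 lookahead=num remaining=[num + id - num + ( num ) * num $]
Step 9: shift num. Stack=[T / num] ptr=5 lookahead=+ remaining=[+ id - num + ( num ) * num $]
Step 10: reduce F->num. Stack=[T / F] ptr=5 lookahead=+ remaining=[+ id - num + ( num ) * num $]

Answer: T / F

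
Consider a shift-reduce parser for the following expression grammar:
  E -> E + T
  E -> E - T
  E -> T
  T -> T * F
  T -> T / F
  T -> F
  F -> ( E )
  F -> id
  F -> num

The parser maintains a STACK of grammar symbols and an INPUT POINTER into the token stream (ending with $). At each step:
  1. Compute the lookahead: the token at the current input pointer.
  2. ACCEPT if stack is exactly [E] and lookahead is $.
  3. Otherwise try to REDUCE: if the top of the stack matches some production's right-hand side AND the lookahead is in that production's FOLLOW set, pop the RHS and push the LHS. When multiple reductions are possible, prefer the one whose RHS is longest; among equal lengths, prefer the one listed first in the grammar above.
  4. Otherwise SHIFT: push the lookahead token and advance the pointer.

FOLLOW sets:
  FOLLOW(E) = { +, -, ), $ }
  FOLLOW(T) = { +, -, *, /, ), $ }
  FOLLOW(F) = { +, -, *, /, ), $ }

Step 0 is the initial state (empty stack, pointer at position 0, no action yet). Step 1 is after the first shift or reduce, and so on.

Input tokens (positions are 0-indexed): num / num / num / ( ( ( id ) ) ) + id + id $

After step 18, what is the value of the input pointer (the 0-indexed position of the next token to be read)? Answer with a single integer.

Answer: 10

Derivation:
Step 1: shift num. Stack=[num] ptr=1 lookahead=/ remaining=[/ num / num / ( ( ( id ) ) ) + id + id $]
Step 2: reduce F->num. Stack=[F] ptr=1 lookahead=/ remaining=[/ num / num / ( ( ( id ) ) ) + id + id $]
Step 3: reduce T->F. Stack=[T] ptr=1 lookahead=/ remaining=[/ num / num / ( ( ( id ) ) ) + id + id $]
Step 4: shift /. Stack=[T /] ptr=2 lookahead=num remaining=[num / num / ( ( ( id ) ) ) + id + id $]
Step 5: shift num. Stack=[T / num] ptr=3 lookahead=/ remaining=[/ num / ( ( ( id ) ) ) + id + id $]
Step 6: reduce F->num. Stack=[T / F] ptr=3 lookahead=/ remaining=[/ num / ( ( ( id ) ) ) + id + id $]
Step 7: reduce T->T / F. Stack=[T] ptr=3 lookahead=/ remaining=[/ num / ( ( ( id ) ) ) + id + id $]
Step 8: shift /. Stack=[T /] ptr=4 lookahead=num remaining=[num / ( ( ( id ) ) ) + id + id $]
Step 9: shift num. Stack=[T / num] ptr=5 lookahead=/ remaining=[/ ( ( ( id ) ) ) + id + id $]
Step 10: reduce F->num. Stack=[T / F] ptr=5 lookahead=/ remaining=[/ ( ( ( id ) ) ) + id + id $]
Step 11: reduce T->T / F. Stack=[T] ptr=5 lookahead=/ remaining=[/ ( ( ( id ) ) ) + id + id $]
Step 12: shift /. Stack=[T /] ptr=6 lookahead=( remaining=[( ( ( id ) ) ) + id + id $]
Step 13: shift (. Stack=[T / (] ptr=7 lookahead=( remaining=[( ( id ) ) ) + id + id $]
Step 14: shift (. Stack=[T / ( (] ptr=8 lookahead=( remaining=[( id ) ) ) + id + id $]
Step 15: shift (. Stack=[T / ( ( (] ptr=9 lookahead=id remaining=[id ) ) ) + id + id $]
Step 16: shift id. Stack=[T / ( ( ( id] ptr=10 lookahead=) remaining=[) ) ) + id + id $]
Step 17: reduce F->id. Stack=[T / ( ( ( F] ptr=10 lookahead=) remaining=[) ) ) + id + id $]
Step 18: reduce T->F. Stack=[T / ( ( ( T] ptr=10 lookahead=) remaining=[) ) ) + id + id $]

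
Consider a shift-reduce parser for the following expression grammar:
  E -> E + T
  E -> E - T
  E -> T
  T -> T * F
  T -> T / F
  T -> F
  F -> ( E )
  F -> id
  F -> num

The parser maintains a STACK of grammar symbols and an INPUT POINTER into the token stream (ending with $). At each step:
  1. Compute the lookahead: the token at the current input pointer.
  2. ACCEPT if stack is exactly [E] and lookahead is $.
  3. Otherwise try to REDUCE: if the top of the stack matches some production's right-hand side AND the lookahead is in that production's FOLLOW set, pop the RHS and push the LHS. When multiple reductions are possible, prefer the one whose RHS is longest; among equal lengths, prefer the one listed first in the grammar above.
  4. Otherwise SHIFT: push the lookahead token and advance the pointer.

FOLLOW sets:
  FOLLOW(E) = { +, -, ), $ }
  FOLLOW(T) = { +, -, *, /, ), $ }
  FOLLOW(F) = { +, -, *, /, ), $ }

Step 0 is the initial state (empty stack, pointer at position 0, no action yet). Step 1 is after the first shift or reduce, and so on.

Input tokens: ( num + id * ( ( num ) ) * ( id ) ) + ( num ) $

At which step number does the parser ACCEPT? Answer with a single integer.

Answer: 48

Derivation:
Step 1: shift (. Stack=[(] ptr=1 lookahead=num remaining=[num + id * ( ( num ) ) * ( id ) ) + ( num ) $]
Step 2: shift num. Stack=[( num] ptr=2 lookahead=+ remaining=[+ id * ( ( num ) ) * ( id ) ) + ( num ) $]
Step 3: reduce F->num. Stack=[( F] ptr=2 lookahead=+ remaining=[+ id * ( ( num ) ) * ( id ) ) + ( num ) $]
Step 4: reduce T->F. Stack=[( T] ptr=2 lookahead=+ remaining=[+ id * ( ( num ) ) * ( id ) ) + ( num ) $]
Step 5: reduce E->T. Stack=[( E] ptr=2 lookahead=+ remaining=[+ id * ( ( num ) ) * ( id ) ) + ( num ) $]
Step 6: shift +. Stack=[( E +] ptr=3 lookahead=id remaining=[id * ( ( num ) ) * ( id ) ) + ( num ) $]
Step 7: shift id. Stack=[( E + id] ptr=4 lookahead=* remaining=[* ( ( num ) ) * ( id ) ) + ( num ) $]
Step 8: reduce F->id. Stack=[( E + F] ptr=4 lookahead=* remaining=[* ( ( num ) ) * ( id ) ) + ( num ) $]
Step 9: reduce T->F. Stack=[( E + T] ptr=4 lookahead=* remaining=[* ( ( num ) ) * ( id ) ) + ( num ) $]
Step 10: shift *. Stack=[( E + T *] ptr=5 lookahead=( remaining=[( ( num ) ) * ( id ) ) + ( num ) $]
Step 11: shift (. Stack=[( E + T * (] ptr=6 lookahead=( remaining=[( num ) ) * ( id ) ) + ( num ) $]
Step 12: shift (. Stack=[( E + T * ( (] ptr=7 lookahead=num remaining=[num ) ) * ( id ) ) + ( num ) $]
Step 13: shift num. Stack=[( E + T * ( ( num] ptr=8 lookahead=) remaining=[) ) * ( id ) ) + ( num ) $]
Step 14: reduce F->num. Stack=[( E + T * ( ( F] ptr=8 lookahead=) remaining=[) ) * ( id ) ) + ( num ) $]
Step 15: reduce T->F. Stack=[( E + T * ( ( T] ptr=8 lookahead=) remaining=[) ) * ( id ) ) + ( num ) $]
Step 16: reduce E->T. Stack=[( E + T * ( ( E] ptr=8 lookahead=) remaining=[) ) * ( id ) ) + ( num ) $]
Step 17: shift ). Stack=[( E + T * ( ( E )] ptr=9 lookahead=) remaining=[) * ( id ) ) + ( num ) $]
Step 18: reduce F->( E ). Stack=[( E + T * ( F] ptr=9 lookahead=) remaining=[) * ( id ) ) + ( num ) $]
Step 19: reduce T->F. Stack=[( E + T * ( T] ptr=9 lookahead=) remaining=[) * ( id ) ) + ( num ) $]
Step 20: reduce E->T. Stack=[( E + T * ( E] ptr=9 lookahead=) remaining=[) * ( id ) ) + ( num ) $]
Step 21: shift ). Stack=[( E + T * ( E )] ptr=10 lookahead=* remaining=[* ( id ) ) + ( num ) $]
Step 22: reduce F->( E ). Stack=[( E + T * F] ptr=10 lookahead=* remaining=[* ( id ) ) + ( num ) $]
Step 23: reduce T->T * F. Stack=[( E + T] ptr=10 lookahead=* remaining=[* ( id ) ) + ( num ) $]
Step 24: shift *. Stack=[( E + T *] ptr=11 lookahead=( remaining=[( id ) ) + ( num ) $]
Step 25: shift (. Stack=[( E + T * (] ptr=12 lookahead=id remaining=[id ) ) + ( num ) $]
Step 26: shift id. Stack=[( E + T * ( id] ptr=13 lookahead=) remaining=[) ) + ( num ) $]
Step 27: reduce F->id. Stack=[( E + T * ( F] ptr=13 lookahead=) remaining=[) ) + ( num ) $]
Step 28: reduce T->F. Stack=[( E + T * ( T] ptr=13 lookahead=) remaining=[) ) + ( num ) $]
Step 29: reduce E->T. Stack=[( E + T * ( E] ptr=13 lookahead=) remaining=[) ) + ( num ) $]
Step 30: shift ). Stack=[( E + T * ( E )] ptr=14 lookahead=) remaining=[) + ( num ) $]
Step 31: reduce F->( E ). Stack=[( E + T * F] ptr=14 lookahead=) remaining=[) + ( num ) $]
Step 32: reduce T->T * F. Stack=[( E + T] ptr=14 lookahead=) remaining=[) + ( num ) $]
Step 33: reduce E->E + T. Stack=[( E] ptr=14 lookahead=) remaining=[) + ( num ) $]
Step 34: shift ). Stack=[( E )] ptr=15 lookahead=+ remaining=[+ ( num ) $]
Step 35: reduce F->( E ). Stack=[F] ptr=15 lookahead=+ remaining=[+ ( num ) $]
Step 36: reduce T->F. Stack=[T] ptr=15 lookahead=+ remaining=[+ ( num ) $]
Step 37: reduce E->T. Stack=[E] ptr=15 lookahead=+ remaining=[+ ( num ) $]
Step 38: shift +. Stack=[E +] ptr=16 lookahead=( remaining=[( num ) $]
Step 39: shift (. Stack=[E + (] ptr=17 lookahead=num remaining=[num ) $]
Step 40: shift num. Stack=[E + ( num] ptr=18 lookahead=) remaining=[) $]
Step 41: reduce F->num. Stack=[E + ( F] ptr=18 lookahead=) remaining=[) $]
Step 42: reduce T->F. Stack=[E + ( T] ptr=18 lookahead=) remaining=[) $]
Step 43: reduce E->T. Stack=[E + ( E] ptr=18 lookahead=) remaining=[) $]
Step 44: shift ). Stack=[E + ( E )] ptr=19 lookahead=$ remaining=[$]
Step 45: reduce F->( E ). Stack=[E + F] ptr=19 lookahead=$ remaining=[$]
Step 46: reduce T->F. Stack=[E + T] ptr=19 lookahead=$ remaining=[$]
Step 47: reduce E->E + T. Stack=[E] ptr=19 lookahead=$ remaining=[$]
Step 48: accept. Stack=[E] ptr=19 lookahead=$ remaining=[$]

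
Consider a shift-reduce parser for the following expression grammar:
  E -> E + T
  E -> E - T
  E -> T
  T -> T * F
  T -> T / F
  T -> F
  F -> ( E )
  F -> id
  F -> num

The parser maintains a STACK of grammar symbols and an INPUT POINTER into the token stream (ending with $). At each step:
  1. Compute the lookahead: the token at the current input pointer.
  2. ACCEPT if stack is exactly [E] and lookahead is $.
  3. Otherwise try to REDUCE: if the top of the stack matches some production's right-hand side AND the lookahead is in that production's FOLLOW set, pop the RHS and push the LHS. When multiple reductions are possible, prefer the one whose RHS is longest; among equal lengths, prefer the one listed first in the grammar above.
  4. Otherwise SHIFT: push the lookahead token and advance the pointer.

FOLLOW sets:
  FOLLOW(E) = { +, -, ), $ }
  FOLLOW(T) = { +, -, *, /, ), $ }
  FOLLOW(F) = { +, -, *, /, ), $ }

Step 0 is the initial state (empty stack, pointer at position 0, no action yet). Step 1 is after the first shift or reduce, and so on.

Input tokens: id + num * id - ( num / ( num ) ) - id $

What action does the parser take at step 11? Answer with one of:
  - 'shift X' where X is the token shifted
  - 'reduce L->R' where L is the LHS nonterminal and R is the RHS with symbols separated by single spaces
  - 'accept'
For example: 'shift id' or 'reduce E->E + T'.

Step 1: shift id. Stack=[id] ptr=1 lookahead=+ remaining=[+ num * id - ( num / ( num ) ) - id $]
Step 2: reduce F->id. Stack=[F] ptr=1 lookahead=+ remaining=[+ num * id - ( num / ( num ) ) - id $]
Step 3: reduce T->F. Stack=[T] ptr=1 lookahead=+ remaining=[+ num * id - ( num / ( num ) ) - id $]
Step 4: reduce E->T. Stack=[E] ptr=1 lookahead=+ remaining=[+ num * id - ( num / ( num ) ) - id $]
Step 5: shift +. Stack=[E +] ptr=2 lookahead=num remaining=[num * id - ( num / ( num ) ) - id $]
Step 6: shift num. Stack=[E + num] ptr=3 lookahead=* remaining=[* id - ( num / ( num ) ) - id $]
Step 7: reduce F->num. Stack=[E + F] ptr=3 lookahead=* remaining=[* id - ( num / ( num ) ) - id $]
Step 8: reduce T->F. Stack=[E + T] ptr=3 lookahead=* remaining=[* id - ( num / ( num ) ) - id $]
Step 9: shift *. Stack=[E + T *] ptr=4 lookahead=id remaining=[id - ( num / ( num ) ) - id $]
Step 10: shift id. Stack=[E + T * id] ptr=5 lookahead=- remaining=[- ( num / ( num ) ) - id $]
Step 11: reduce F->id. Stack=[E + T * F] ptr=5 lookahead=- remaining=[- ( num / ( num ) ) - id $]

Answer: reduce F->id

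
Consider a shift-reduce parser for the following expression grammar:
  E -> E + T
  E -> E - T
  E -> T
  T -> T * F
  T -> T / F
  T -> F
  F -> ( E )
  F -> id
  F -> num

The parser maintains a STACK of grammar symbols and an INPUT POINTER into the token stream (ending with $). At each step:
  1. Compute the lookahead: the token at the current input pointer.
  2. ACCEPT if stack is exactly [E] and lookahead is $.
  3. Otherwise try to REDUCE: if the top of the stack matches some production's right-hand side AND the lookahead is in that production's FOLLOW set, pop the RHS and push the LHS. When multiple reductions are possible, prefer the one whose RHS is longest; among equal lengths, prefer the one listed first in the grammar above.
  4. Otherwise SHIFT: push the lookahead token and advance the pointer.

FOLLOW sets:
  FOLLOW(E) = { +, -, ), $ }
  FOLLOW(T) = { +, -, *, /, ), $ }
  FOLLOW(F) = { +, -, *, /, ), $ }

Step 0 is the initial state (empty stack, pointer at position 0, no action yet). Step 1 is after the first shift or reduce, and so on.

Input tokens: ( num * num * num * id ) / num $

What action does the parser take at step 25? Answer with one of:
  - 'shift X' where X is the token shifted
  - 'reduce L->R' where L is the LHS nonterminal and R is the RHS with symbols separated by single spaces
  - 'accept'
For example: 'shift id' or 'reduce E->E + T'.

Answer: reduce E->T

Derivation:
Step 1: shift (. Stack=[(] ptr=1 lookahead=num remaining=[num * num * num * id ) / num $]
Step 2: shift num. Stack=[( num] ptr=2 lookahead=* remaining=[* num * num * id ) / num $]
Step 3: reduce F->num. Stack=[( F] ptr=2 lookahead=* remaining=[* num * num * id ) / num $]
Step 4: reduce T->F. Stack=[( T] ptr=2 lookahead=* remaining=[* num * num * id ) / num $]
Step 5: shift *. Stack=[( T *] ptr=3 lookahead=num remaining=[num * num * id ) / num $]
Step 6: shift num. Stack=[( T * num] ptr=4 lookahead=* remaining=[* num * id ) / num $]
Step 7: reduce F->num. Stack=[( T * F] ptr=4 lookahead=* remaining=[* num * id ) / num $]
Step 8: reduce T->T * F. Stack=[( T] ptr=4 lookahead=* remaining=[* num * id ) / num $]
Step 9: shift *. Stack=[( T *] ptr=5 lookahead=num remaining=[num * id ) / num $]
Step 10: shift num. Stack=[( T * num] ptr=6 lookahead=* remaining=[* id ) / num $]
Step 11: reduce F->num. Stack=[( T * F] ptr=6 lookahead=* remaining=[* id ) / num $]
Step 12: reduce T->T * F. Stack=[( T] ptr=6 lookahead=* remaining=[* id ) / num $]
Step 13: shift *. Stack=[( T *] ptr=7 lookahead=id remaining=[id ) / num $]
Step 14: shift id. Stack=[( T * id] ptr=8 lookahead=) remaining=[) / num $]
Step 15: reduce F->id. Stack=[( T * F] ptr=8 lookahead=) remaining=[) / num $]
Step 16: reduce T->T * F. Stack=[( T] ptr=8 lookahead=) remaining=[) / num $]
Step 17: reduce E->T. Stack=[( E] ptr=8 lookahead=) remaining=[) / num $]
Step 18: shift ). Stack=[( E )] ptr=9 lookahead=/ remaining=[/ num $]
Step 19: reduce F->( E ). Stack=[F] ptr=9 lookahead=/ remaining=[/ num $]
Step 20: reduce T->F. Stack=[T] ptr=9 lookahead=/ remaining=[/ num $]
Step 21: shift /. Stack=[T /] ptr=10 lookahead=num remaining=[num $]
Step 22: shift num. Stack=[T / num] ptr=11 lookahead=$ remaining=[$]
Step 23: reduce F->num. Stack=[T / F] ptr=11 lookahead=$ remaining=[$]
Step 24: reduce T->T / F. Stack=[T] ptr=11 lookahead=$ remaining=[$]
Step 25: reduce E->T. Stack=[E] ptr=11 lookahead=$ remaining=[$]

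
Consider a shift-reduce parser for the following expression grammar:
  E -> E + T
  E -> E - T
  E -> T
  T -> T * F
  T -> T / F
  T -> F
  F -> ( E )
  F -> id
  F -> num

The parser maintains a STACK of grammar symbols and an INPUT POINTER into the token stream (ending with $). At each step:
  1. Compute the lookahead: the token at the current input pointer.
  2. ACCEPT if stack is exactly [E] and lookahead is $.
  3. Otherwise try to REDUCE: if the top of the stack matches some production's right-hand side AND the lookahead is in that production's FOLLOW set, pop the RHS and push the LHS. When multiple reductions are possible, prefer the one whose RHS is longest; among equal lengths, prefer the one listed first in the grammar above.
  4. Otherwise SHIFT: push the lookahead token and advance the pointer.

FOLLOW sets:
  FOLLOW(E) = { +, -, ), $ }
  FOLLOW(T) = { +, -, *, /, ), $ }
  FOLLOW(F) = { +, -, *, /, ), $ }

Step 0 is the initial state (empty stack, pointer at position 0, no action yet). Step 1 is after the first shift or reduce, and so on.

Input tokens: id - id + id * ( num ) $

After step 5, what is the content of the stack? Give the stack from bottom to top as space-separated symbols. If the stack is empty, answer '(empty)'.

Answer: E -

Derivation:
Step 1: shift id. Stack=[id] ptr=1 lookahead=- remaining=[- id + id * ( num ) $]
Step 2: reduce F->id. Stack=[F] ptr=1 lookahead=- remaining=[- id + id * ( num ) $]
Step 3: reduce T->F. Stack=[T] ptr=1 lookahead=- remaining=[- id + id * ( num ) $]
Step 4: reduce E->T. Stack=[E] ptr=1 lookahead=- remaining=[- id + id * ( num ) $]
Step 5: shift -. Stack=[E -] ptr=2 lookahead=id remaining=[id + id * ( num ) $]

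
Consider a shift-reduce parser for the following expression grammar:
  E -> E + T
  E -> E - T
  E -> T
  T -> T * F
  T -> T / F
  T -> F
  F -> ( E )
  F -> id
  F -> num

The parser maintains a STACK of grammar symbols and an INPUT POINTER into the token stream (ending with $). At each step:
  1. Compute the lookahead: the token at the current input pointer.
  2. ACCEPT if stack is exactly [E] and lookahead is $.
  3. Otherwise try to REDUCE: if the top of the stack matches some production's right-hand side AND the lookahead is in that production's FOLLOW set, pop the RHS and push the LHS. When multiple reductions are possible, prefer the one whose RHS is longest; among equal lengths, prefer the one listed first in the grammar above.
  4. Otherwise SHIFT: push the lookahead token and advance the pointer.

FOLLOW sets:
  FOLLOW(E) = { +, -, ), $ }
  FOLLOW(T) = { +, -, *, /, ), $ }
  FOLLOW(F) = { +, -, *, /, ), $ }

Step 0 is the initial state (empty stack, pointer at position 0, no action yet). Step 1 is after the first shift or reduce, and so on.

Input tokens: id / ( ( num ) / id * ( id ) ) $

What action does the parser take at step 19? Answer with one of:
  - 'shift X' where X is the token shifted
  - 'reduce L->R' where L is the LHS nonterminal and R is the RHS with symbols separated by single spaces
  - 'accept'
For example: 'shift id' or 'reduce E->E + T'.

Step 1: shift id. Stack=[id] ptr=1 lookahead=/ remaining=[/ ( ( num ) / id * ( id ) ) $]
Step 2: reduce F->id. Stack=[F] ptr=1 lookahead=/ remaining=[/ ( ( num ) / id * ( id ) ) $]
Step 3: reduce T->F. Stack=[T] ptr=1 lookahead=/ remaining=[/ ( ( num ) / id * ( id ) ) $]
Step 4: shift /. Stack=[T /] ptr=2 lookahead=( remaining=[( ( num ) / id * ( id ) ) $]
Step 5: shift (. Stack=[T / (] ptr=3 lookahead=( remaining=[( num ) / id * ( id ) ) $]
Step 6: shift (. Stack=[T / ( (] ptr=4 lookahead=num remaining=[num ) / id * ( id ) ) $]
Step 7: shift num. Stack=[T / ( ( num] ptr=5 lookahead=) remaining=[) / id * ( id ) ) $]
Step 8: reduce F->num. Stack=[T / ( ( F] ptr=5 lookahead=) remaining=[) / id * ( id ) ) $]
Step 9: reduce T->F. Stack=[T / ( ( T] ptr=5 lookahead=) remaining=[) / id * ( id ) ) $]
Step 10: reduce E->T. Stack=[T / ( ( E] ptr=5 lookahead=) remaining=[) / id * ( id ) ) $]
Step 11: shift ). Stack=[T / ( ( E )] ptr=6 lookahead=/ remaining=[/ id * ( id ) ) $]
Step 12: reduce F->( E ). Stack=[T / ( F] ptr=6 lookahead=/ remaining=[/ id * ( id ) ) $]
Step 13: reduce T->F. Stack=[T / ( T] ptr=6 lookahead=/ remaining=[/ id * ( id ) ) $]
Step 14: shift /. Stack=[T / ( T /] ptr=7 lookahead=id remaining=[id * ( id ) ) $]
Step 15: shift id. Stack=[T / ( T / id] ptr=8 lookahead=* remaining=[* ( id ) ) $]
Step 16: reduce F->id. Stack=[T / ( T / F] ptr=8 lookahead=* remaining=[* ( id ) ) $]
Step 17: reduce T->T / F. Stack=[T / ( T] ptr=8 lookahead=* remaining=[* ( id ) ) $]
Step 18: shift *. Stack=[T / ( T *] ptr=9 lookahead=( remaining=[( id ) ) $]
Step 19: shift (. Stack=[T / ( T * (] ptr=10 lookahead=id remaining=[id ) ) $]

Answer: shift (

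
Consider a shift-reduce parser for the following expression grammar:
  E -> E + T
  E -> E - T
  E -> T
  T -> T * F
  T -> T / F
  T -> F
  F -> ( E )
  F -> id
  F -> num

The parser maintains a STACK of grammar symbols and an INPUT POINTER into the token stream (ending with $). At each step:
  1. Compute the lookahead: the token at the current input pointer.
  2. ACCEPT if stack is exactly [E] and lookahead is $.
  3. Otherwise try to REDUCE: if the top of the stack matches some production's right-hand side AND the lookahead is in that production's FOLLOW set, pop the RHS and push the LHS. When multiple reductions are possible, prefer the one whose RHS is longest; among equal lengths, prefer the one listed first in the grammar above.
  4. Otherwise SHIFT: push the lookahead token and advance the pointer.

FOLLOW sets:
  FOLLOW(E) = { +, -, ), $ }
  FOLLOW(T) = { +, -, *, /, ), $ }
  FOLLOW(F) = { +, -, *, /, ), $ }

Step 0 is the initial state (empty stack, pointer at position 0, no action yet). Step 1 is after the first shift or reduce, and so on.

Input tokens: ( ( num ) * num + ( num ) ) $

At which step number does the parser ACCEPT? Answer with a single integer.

Answer: 29

Derivation:
Step 1: shift (. Stack=[(] ptr=1 lookahead=( remaining=[( num ) * num + ( num ) ) $]
Step 2: shift (. Stack=[( (] ptr=2 lookahead=num remaining=[num ) * num + ( num ) ) $]
Step 3: shift num. Stack=[( ( num] ptr=3 lookahead=) remaining=[) * num + ( num ) ) $]
Step 4: reduce F->num. Stack=[( ( F] ptr=3 lookahead=) remaining=[) * num + ( num ) ) $]
Step 5: reduce T->F. Stack=[( ( T] ptr=3 lookahead=) remaining=[) * num + ( num ) ) $]
Step 6: reduce E->T. Stack=[( ( E] ptr=3 lookahead=) remaining=[) * num + ( num ) ) $]
Step 7: shift ). Stack=[( ( E )] ptr=4 lookahead=* remaining=[* num + ( num ) ) $]
Step 8: reduce F->( E ). Stack=[( F] ptr=4 lookahead=* remaining=[* num + ( num ) ) $]
Step 9: reduce T->F. Stack=[( T] ptr=4 lookahead=* remaining=[* num + ( num ) ) $]
Step 10: shift *. Stack=[( T *] ptr=5 lookahead=num remaining=[num + ( num ) ) $]
Step 11: shift num. Stack=[( T * num] ptr=6 lookahead=+ remaining=[+ ( num ) ) $]
Step 12: reduce F->num. Stack=[( T * F] ptr=6 lookahead=+ remaining=[+ ( num ) ) $]
Step 13: reduce T->T * F. Stack=[( T] ptr=6 lookahead=+ remaining=[+ ( num ) ) $]
Step 14: reduce E->T. Stack=[( E] ptr=6 lookahead=+ remaining=[+ ( num ) ) $]
Step 15: shift +. Stack=[( E +] ptr=7 lookahead=( remaining=[( num ) ) $]
Step 16: shift (. Stack=[( E + (] ptr=8 lookahead=num remaining=[num ) ) $]
Step 17: shift num. Stack=[( E + ( num] ptr=9 lookahead=) remaining=[) ) $]
Step 18: reduce F->num. Stack=[( E + ( F] ptr=9 lookahead=) remaining=[) ) $]
Step 19: reduce T->F. Stack=[( E + ( T] ptr=9 lookahead=) remaining=[) ) $]
Step 20: reduce E->T. Stack=[( E + ( E] ptr=9 lookahead=) remaining=[) ) $]
Step 21: shift ). Stack=[( E + ( E )] ptr=10 lookahead=) remaining=[) $]
Step 22: reduce F->( E ). Stack=[( E + F] ptr=10 lookahead=) remaining=[) $]
Step 23: reduce T->F. Stack=[( E + T] ptr=10 lookahead=) remaining=[) $]
Step 24: reduce E->E + T. Stack=[( E] ptr=10 lookahead=) remaining=[) $]
Step 25: shift ). Stack=[( E )] ptr=11 lookahead=$ remaining=[$]
Step 26: reduce F->( E ). Stack=[F] ptr=11 lookahead=$ remaining=[$]
Step 27: reduce T->F. Stack=[T] ptr=11 lookahead=$ remaining=[$]
Step 28: reduce E->T. Stack=[E] ptr=11 lookahead=$ remaining=[$]
Step 29: accept. Stack=[E] ptr=11 lookahead=$ remaining=[$]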